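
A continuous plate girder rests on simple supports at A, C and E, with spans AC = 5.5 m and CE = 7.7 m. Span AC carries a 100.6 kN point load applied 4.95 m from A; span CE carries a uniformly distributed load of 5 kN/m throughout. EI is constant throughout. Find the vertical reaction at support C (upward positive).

Release continuity at C by inserting a hinge; the redundant is the internal moment M_C. The primary structure is two simply-supported spans AC and CE.
End slopes at the hinge C, treating each span as simply supported:
  span AC: point load 100.6 at a = 4.95: Pab(L + a)/(6LEI) = 86.73/EI
  span CE: UDL 5: wL³/(24EI) = 95.11/EI
  relative rotation θ_0 = (86.73 + 95.11)/EI = 181.8/EI
A unit hogging moment at C produces rotation L₁/(3EI) + L₂/(3EI) = 4.4/EI.
Slope continuity at C: θ_0 = M_C·4.4/EI, so M_C = 181.8/4.4 = 41.33 kN·m (hogging).
Span AC, ΣM about A with M_C applied at C: R_C^{AC}·5.5 = 498 + 41.33, so R_C^{AC} = 98.05 kN and R_A = 100.6 − 98.05 = 2.546 kN.
Span CE, ΣM about E: R_C^{CE}·7.7 = 148.2 + 41.33, so R_C^{CE} = 24.62 kN and R_E = 38.5 − 24.62 = 13.88 kN.
R_C = 98.05 + 24.62 = 122.7 kN.

R_C = 122.7 kN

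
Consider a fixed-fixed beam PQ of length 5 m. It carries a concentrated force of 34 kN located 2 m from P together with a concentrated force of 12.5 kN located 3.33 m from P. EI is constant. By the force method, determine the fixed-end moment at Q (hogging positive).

Take the two fixed-end moments M_P, M_Q as redundants; the released structure is the simple span PQ.
End rotations of the released simple span under the applied load (×1/EI):
  at P: point load 34 at a = 2: Pab(L + b)/(6LEI) = 54.4/EI
  at Q: point load 34 at a = 2: Pab(L + a)/(6LEI) = 47.6/EI
  at P: point load 12.5 at a = 3.33: Pab(L + b)/(6LEI) = 15.46/EI
  at Q: point load 12.5 at a = 3.33: Pab(L + a)/(6LEI) = 19.3/EI
  θ_P0 = 69.86/EI,  θ_Q0 = 66.9/EI
Flexibility coefficients: a unit moment at one end gives L/(3EI) there and L/(6EI) at the far end, so f₁₁ = f₂₂ = 1.667/EI and f₁₂ = f₂₁ = 0.8333/EI.
Compatibility — zero rotation at each built-in end:
  1.667 M_P + 0.8333 M_Q = 69.86
  0.8333 M_P + 1.667 M_Q = 66.9
Solving the pair gives M_P = 29.12 kN·m and M_Q = 25.58 kN·m (hogging).

M_Q = 25.58 kN·m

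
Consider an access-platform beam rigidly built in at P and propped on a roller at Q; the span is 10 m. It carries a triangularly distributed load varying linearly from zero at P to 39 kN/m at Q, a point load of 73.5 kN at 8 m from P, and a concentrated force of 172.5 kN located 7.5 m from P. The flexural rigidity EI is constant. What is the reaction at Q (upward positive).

Remove the prop at Q; the released (primary) structure is a cantilever built in at P.
Primary-structure tip deflection at Q by superposition:
  triangular load, peak 39 at the free end: 11w₀L⁴/(120EI) = 35750/EI
  point load 73.5 at a = 8: Pa²(3L − a)/(6EI) = 17248/EI
  point load 172.5 at a = 7.5: Pa²(3L − a)/(6EI) = 36387/EI
  δ_0 = 89385/EI
Tip deflection under a unit load at Q: L³/(3EI) = 333.3/EI.
The prop prevents deflection at Q: R_Q = δ_0/δ_{QQ} = 89385/333.3 = 268.2 kN.

R_Q = 268.2 kN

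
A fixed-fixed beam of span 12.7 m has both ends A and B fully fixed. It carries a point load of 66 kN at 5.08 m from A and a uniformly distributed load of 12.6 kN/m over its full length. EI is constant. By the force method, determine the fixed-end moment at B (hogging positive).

M_B = 249.8 kN·m

Take the two fixed-end moments M_A, M_B as redundants; the released structure is the simple span AB.
On the primary (simply-supported) span, the end slopes from the loading are:
  at A: point load 66 at a = 5.08: Pab(L + b)/(6LEI) = 681.3/EI
  at B: point load 66 at a = 5.08: Pab(L + a)/(6LEI) = 596.1/EI
  at A: UDL 12.6: wL³/(24EI) = 1075/EI
  at B: UDL 12.6: wL³/(24EI) = 1075/EI
  θ_A0 = 1757/EI,  θ_B0 = 1672/EI
Flexibility coefficients: a unit moment at one end gives L/(3EI) there and L/(6EI) at the far end, so f₁₁ = f₂₂ = 4.233/EI and f₁₂ = f₂₁ = 2.117/EI.
Compatibility — zero rotation at each built-in end:
  4.233 M_A + 2.117 M_B = 1757
  2.117 M_A + 4.233 M_B = 1672
Solving the pair gives M_A = 290.1 kN·m and M_B = 249.8 kN·m (hogging).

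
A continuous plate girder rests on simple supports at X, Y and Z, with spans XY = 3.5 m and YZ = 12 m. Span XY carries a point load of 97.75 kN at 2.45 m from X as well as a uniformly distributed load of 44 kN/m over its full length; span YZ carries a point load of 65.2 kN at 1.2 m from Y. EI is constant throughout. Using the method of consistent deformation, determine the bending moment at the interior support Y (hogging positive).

M_Y = 80.79 kN·m

Take M_Y as the redundant. Released structure: two simple spans XY and YZ with a hinge at Y.
Rotations at Y on the released spans (each span's end-slope, ×1/EI):
  span XY: point load 97.75 at a = 2.45: Pab(L + a)/(6LEI) = 71.25/EI
  span XY: UDL 44: wL³/(24EI) = 78.6/EI
  span YZ: point load 65.2 at a = 1.2: Pab(L + b)/(6LEI) = 267.6/EI
  relative rotation θ_0 = (149.9 + 267.6)/EI = 417.4/EI
A unit hogging moment at Y produces rotation L₁/(3EI) + L₂/(3EI) = 5.167/EI.
Slope continuity at Y: θ_0 = M_Y·5.167/EI, so M_Y = 417.4/5.167 = 80.79 kN·m (hogging).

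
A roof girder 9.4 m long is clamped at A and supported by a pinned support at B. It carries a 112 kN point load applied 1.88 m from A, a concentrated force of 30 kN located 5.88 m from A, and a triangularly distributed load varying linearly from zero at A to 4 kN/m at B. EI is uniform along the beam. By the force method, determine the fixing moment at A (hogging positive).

Take the reaction at B as the redundant and release it; the primary structure is a cantilever fixed at A.
Free-end deflection of the primary structure under the applied loading (downward +):
  point load 112 at a = 1.88: Pa²(3L − a)/(6EI) = 1736/EI
  point load 30 at a = 5.88: Pa²(3L − a)/(6EI) = 3859/EI
  triangular load, peak 4 at the free end: 11w₀L⁴/(120EI) = 2863/EI
  δ_0 = 8458/EI
Tip deflection under a unit load at B: L³/(3EI) = 276.9/EI.
Compatibility at B: δ_0 − R_B·δ_{BB} = 0, so R_B = 8458/276.9 = 30.55 kN.
Moment equilibrium about A: M_A = Σ(load moments about A) − R_B·L = 504.8 − 30.55×9.4 = 217.6 kN·m.

M_A = 217.6 kN·m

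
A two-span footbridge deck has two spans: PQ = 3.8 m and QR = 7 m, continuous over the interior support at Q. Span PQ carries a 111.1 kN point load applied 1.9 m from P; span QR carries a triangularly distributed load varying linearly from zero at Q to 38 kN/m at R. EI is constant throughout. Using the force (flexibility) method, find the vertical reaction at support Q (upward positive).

Take M_Q as the redundant. Released structure: two simple spans PQ and QR with a hinge at Q.
Discontinuity in slope at Q on the released structure — sum the simple-span end rotations:
  span PQ: point load 111.1 at a = 1.9: Pab(L + a)/(6LEI) = 100.3/EI
  span QR: triangular load, peak 38: 7w₀L³/(360EI) = 253.4/EI
  relative rotation θ_0 = (100.3 + 253.4)/EI = 353.7/EI
A unit hogging moment at Q produces rotation L₁/(3EI) + L₂/(3EI) = 3.6/EI.
Compatibility: M_Q·(L₁+L₂)/(3EI) = θ_0, giving M_Q = 98.25 kN·m (hogging).
Span PQ, ΣM about P with M_Q applied at Q: R_Q^{PQ}·3.8 = 211.1 + 98.25, so R_Q^{PQ} = 81.41 kN and R_P = 111.1 − 81.41 = 29.69 kN.
Span QR, ΣM about R: R_Q^{QR}·7 = 310.3 + 98.25, so R_Q^{QR} = 58.37 kN and R_R = 133 − 58.37 = 74.63 kN.
R_Q = 81.41 + 58.37 = 139.8 kN.

R_Q = 139.8 kN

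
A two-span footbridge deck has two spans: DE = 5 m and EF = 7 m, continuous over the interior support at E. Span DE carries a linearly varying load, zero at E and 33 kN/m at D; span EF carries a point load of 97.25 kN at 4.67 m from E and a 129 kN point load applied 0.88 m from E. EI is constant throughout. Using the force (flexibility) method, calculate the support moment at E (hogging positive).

M_E = 133.1 kN·m

Insert a hinge at E; M_E is the redundant, and each span becomes simply supported.
End slopes at the hinge E, treating each span as simply supported:
  span DE: triangular load, peak 33: 7w₀L³/(360EI) = 80.21/EI
  span EF: point load 97.25 at a = 4.67: Pab(L + b)/(6LEI) = 235.1/EI
  span EF: point load 129 at a = 0.88: Pab(L + b)/(6LEI) = 217/EI
  relative rotation θ_0 = (80.21 + 452.1)/EI = 532.3/EI
A unit hogging moment at E produces rotation L₁/(3EI) + L₂/(3EI) = 4/EI.
Slope continuity at E: θ_0 = M_E·4/EI, so M_E = 532.3/4 = 133.1 kN·m (hogging).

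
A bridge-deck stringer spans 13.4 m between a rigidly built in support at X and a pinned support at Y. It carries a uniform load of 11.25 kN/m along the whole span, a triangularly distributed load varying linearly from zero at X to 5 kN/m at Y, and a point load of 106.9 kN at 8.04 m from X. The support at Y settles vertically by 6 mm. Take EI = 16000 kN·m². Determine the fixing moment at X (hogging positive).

M_X = 547.1 kN·m

Choose R_Y as the redundant. The primary structure is the cantilever fixed at X.
Primary-structure tip deflection at Y by superposition:
  UDL 11.25: wL⁴/(8EI) = 45340/EI
  triangular load, peak 5 at the free end: 11w₀L⁴/(120EI) = 14777/EI
  point load 106.9 at a = 8.04: Pa²(3L − a)/(6EI) = 37039/EI
  δ_0 = 97156/EI
Tip deflection under a unit load at Y: L³/(3EI) = 802/EI.
With EI = 16000 kN·m²: δ_0 = 6.0723 m and δ_{YY} = 0.050127 m/kN.
Compatibility — the beam at Y must follow the support down by 0.006 m: δ_0 − R_Y·δ_{YY} = 0.006, so R_Y = (6.0723 − 0.006)/0.050127 = 121 kN.
Moment equilibrium about X: M_X = Σ(load moments about X) − R_Y·L = 2169 − 121×13.4 = 547.1 kN·m.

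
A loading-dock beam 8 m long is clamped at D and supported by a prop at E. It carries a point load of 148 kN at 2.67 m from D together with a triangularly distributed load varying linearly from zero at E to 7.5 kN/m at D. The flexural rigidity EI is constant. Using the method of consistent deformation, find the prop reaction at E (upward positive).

R_E = 27.98 kN

Remove the prop at E; the released (primary) structure is a cantilever built in at D.
Downward deflection at the released point E due to the loads:
  point load 148 at a = 2.67: Pa²(3L − a)/(6EI) = 3751/EI
  triangular load, peak 7.5 at the fixed end: w₀L⁴/(30EI) = 1024/EI
  δ_0 = 4775/EI
Tip deflection under a unit load at E: L³/(3EI) = 170.7/EI.
The prop prevents deflection at E: R_E = δ_0/δ_{EE} = 4775/170.7 = 27.98 kN.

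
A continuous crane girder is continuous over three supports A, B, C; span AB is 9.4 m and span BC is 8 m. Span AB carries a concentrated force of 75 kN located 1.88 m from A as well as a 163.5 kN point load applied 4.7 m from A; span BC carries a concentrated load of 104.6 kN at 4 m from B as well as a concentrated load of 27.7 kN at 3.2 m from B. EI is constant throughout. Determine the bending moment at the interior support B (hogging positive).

M_B = 283.9 kN·m

Insert a hinge at B; M_B is the redundant, and each span becomes simply supported.
Rotations at B on the released spans (each span's end-slope, ×1/EI):
  span AB: point load 75 at a = 1.88: Pab(L + a)/(6LEI) = 212.1/EI
  span AB: point load 163.5 at a = 4.7: Pab(L + a)/(6LEI) = 902.9/EI
  span BC: point load 104.6 at a = 4: Pab(L + b)/(6LEI) = 418.4/EI
  span BC: point load 27.7 at a = 3.2: Pab(L + b)/(6LEI) = 113.5/EI
  relative rotation θ_0 = (1115 + 531.9)/EI = 1647/EI
A unit hogging moment at B produces rotation L₁/(3EI) + L₂/(3EI) = 5.8/EI.
Slope continuity at B: θ_0 = M_B·5.8/EI, so M_B = 1647/5.8 = 283.9 kN·m (hogging).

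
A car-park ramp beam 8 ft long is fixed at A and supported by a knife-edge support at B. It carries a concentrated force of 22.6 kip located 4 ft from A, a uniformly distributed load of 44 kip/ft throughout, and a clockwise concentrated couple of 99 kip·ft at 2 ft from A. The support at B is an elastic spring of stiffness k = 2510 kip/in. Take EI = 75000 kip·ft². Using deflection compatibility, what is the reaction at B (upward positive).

R_B = 145.1 kip

Release the roller at B. Primary structure: cantilever fixed at A.
Free-end deflection of the primary structure under the applied loading (downward +):
  point load 22.6 at a = 4: Pa²(3L − a)/(6EI) = 1205/EI
  UDL 44: wL⁴/(8EI) = 22528/EI
  clockwise couple 99 at a = 2: M₀a(2L − a)/(2EI) = 1386/EI
  δ_0 = 25119/EI
Tip deflection under a unit load at B: L³/(3EI) = 170.7/EI.
With EI = 75000 kip·ft²: δ_0 = 0.33492 ft and δ_{BB} = 0.002276 ft/kip.
Compatibility — the spring shortens by R_B/k under the reaction it provides: δ_0 − R_B·δ_{BB} = R_B/k. With 1/k = 1/(2510×12) ft/kip = 0.000033 ft/kip, R_B = δ_0 / (δ_{BB} + 1/k) = 0.33492 / (0.002276 + 0.000033) = 145.1 kip.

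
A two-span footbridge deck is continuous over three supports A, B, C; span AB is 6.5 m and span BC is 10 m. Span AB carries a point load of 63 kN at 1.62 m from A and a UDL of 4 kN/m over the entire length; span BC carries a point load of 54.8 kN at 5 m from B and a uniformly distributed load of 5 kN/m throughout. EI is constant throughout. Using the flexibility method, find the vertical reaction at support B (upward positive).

R_B = 113.4 kN

Insert a hinge at B; M_B is the redundant, and each span becomes simply supported.
End slopes at the hinge B, treating each span as simply supported:
  span AB: point load 63 at a = 1.62: Pab(L + a)/(6LEI) = 103.7/EI
  span AB: UDL 4: wL³/(24EI) = 45.77/EI
  span BC: point load 54.8 at a = 5: Pab(L + b)/(6LEI) = 342.5/EI
  span BC: UDL 5: wL³/(24EI) = 208.3/EI
  relative rotation θ_0 = (149.5 + 550.8)/EI = 700.3/EI
A unit hogging moment at B produces rotation L₁/(3EI) + L₂/(3EI) = 5.5/EI.
Compatibility: M_B·(L₁+L₂)/(3EI) = θ_0, giving M_B = 127.3 kN·m (hogging).
Span AB, ΣM about A with M_B applied at B: R_B^{AB}·6.5 = 186.6 + 127.3, so R_B^{AB} = 48.29 kN and R_A = 89 − 48.29 = 40.71 kN.
Span BC, ΣM about C: R_B^{BC}·10 = 524 + 127.3, so R_B^{BC} = 65.13 kN and R_C = 104.8 − 65.13 = 39.67 kN.
R_B = 48.29 + 65.13 = 113.4 kN.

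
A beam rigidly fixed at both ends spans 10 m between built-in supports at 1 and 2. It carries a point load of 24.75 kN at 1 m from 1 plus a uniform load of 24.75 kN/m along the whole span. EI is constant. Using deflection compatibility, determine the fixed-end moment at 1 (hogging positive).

M_1 = 226.3 kN·m

Take the two fixed-end moments M_1, M_2 as redundants; the released structure is the simple span 12.
Simple-span end rotations at 1 and 2 under the given loads:
  at 1: point load 24.75 at a = 1: Pab(L + b)/(6LEI) = 70.54/EI
  at 2: point load 24.75 at a = 1: Pab(L + a)/(6LEI) = 40.84/EI
  at 1: UDL 24.75: wL³/(24EI) = 1031/EI
  at 2: UDL 24.75: wL³/(24EI) = 1031/EI
  θ_10 = 1102/EI,  θ_20 = 1072/EI
Flexibility coefficients: a unit moment at one end gives L/(3EI) there and L/(6EI) at the far end, so f₁₁ = f₂₂ = 3.333/EI and f₁₂ = f₂₁ = 1.667/EI.
Compatibility — zero rotation at each built-in end:
  3.333 M_1 + 1.667 M_2 = 1102
  1.667 M_1 + 3.333 M_2 = 1072
Solving the pair gives M_1 = 226.3 kN·m and M_2 = 208.5 kN·m (hogging).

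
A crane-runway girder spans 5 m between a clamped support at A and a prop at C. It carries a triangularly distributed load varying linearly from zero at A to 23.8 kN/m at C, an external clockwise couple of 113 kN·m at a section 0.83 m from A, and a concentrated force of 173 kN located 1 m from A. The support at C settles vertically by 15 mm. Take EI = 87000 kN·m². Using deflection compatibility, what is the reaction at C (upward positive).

Remove the prop at C; the released (primary) structure is a cantilever built in at A.
Free-end deflection of the primary structure under the applied loading (downward +):
  triangular load, peak 23.8 at the free end: 11w₀L⁴/(120EI) = 1364/EI
  clockwise couple 113 at a = 0.83: M₀a(2L − a)/(2EI) = 430/EI
  point load 173 at a = 1: Pa²(3L − a)/(6EI) = 403.7/EI
  δ_0 = 2197/EI
Flexibility coefficient — unit upward force at C: δ_{CC} = L³/(3EI) = 41.67/EI.
With EI = 87000 kN·m²: δ_0 = 0.025256 m and δ_{CC} = 0.000479 m/kN.
Compatibility — the beam at C must follow the support down by 0.015 m: δ_0 − R_C·δ_{CC} = 0.015, so R_C = (0.025256 − 0.015)/0.000479 = 21.41 kN.

R_C = 21.41 kN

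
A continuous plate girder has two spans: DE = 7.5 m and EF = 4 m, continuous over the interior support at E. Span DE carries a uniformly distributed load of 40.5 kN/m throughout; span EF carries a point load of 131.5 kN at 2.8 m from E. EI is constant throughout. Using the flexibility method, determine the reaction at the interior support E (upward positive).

Take M_E as the redundant. Released structure: two simple spans DE and EF with a hinge at E.
End slopes at the hinge E, treating each span as simply supported:
  span DE: UDL 40.5: wL³/(24EI) = 711.9/EI
  span EF: point load 131.5 at a = 2.8: Pab(L + b)/(6LEI) = 95.73/EI
  relative rotation θ_0 = (711.9 + 95.73)/EI = 807.6/EI
A unit hogging moment at E produces rotation L₁/(3EI) + L₂/(3EI) = 3.833/EI.
Slope continuity at E: θ_0 = M_E·3.833/EI, so M_E = 807.6/3.833 = 210.7 kN·m (hogging).
Span DE, ΣM about D with M_E applied at E: R_E^{DE}·7.5 = 1139 + 210.7, so R_E^{DE} = 180 kN and R_D = 303.8 − 180 = 123.8 kN.
Span EF, ΣM about F: R_E^{EF}·4 = 157.8 + 210.7, so R_E^{EF} = 92.12 kN and R_F = 131.5 − 92.12 = 39.38 kN.
R_E = 180 + 92.12 = 272.1 kN.

R_E = 272.1 kN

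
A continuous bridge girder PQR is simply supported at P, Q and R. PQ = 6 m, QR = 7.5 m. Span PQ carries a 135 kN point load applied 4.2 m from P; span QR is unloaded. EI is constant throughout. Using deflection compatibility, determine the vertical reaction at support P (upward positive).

R_P = 29.79 kN

Insert a hinge at Q; M_Q is the redundant, and each span becomes simply supported.
Discontinuity in slope at Q on the released structure — sum the simple-span end rotations:
  span PQ: point load 135 at a = 4.2: Pab(L + a)/(6LEI) = 289.2/EI
  relative rotation θ_0 = (289.2 + 0)/EI = 289.2/EI
A unit hogging moment at Q produces rotation L₁/(3EI) + L₂/(3EI) = 4.5/EI.
Slope continuity at Q: θ_0 = M_Q·4.5/EI, so M_Q = 289.2/4.5 = 64.26 kN·m (hogging).
Span PQ, ΣM about P with M_Q applied at Q: R_Q^{PQ}·6 = 567 + 64.26, so R_Q^{PQ} = 105.2 kN and R_P = 135 − 105.2 = 29.79 kN.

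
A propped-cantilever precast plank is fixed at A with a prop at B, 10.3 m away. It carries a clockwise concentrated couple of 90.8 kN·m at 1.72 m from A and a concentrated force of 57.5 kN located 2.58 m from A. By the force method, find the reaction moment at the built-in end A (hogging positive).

M_A = 146.4 kN·m

Remove the prop at B; the released (primary) structure is a cantilever built in at A.
Free-end deflection of the primary structure under the applied loading (downward +):
  clockwise couple 90.8 at a = 1.72: M₀a(2L − a)/(2EI) = 1474/EI
  point load 57.5 at a = 2.58: Pa²(3L − a)/(6EI) = 1807/EI
  δ_0 = 3281/EI
Tip deflection under a unit load at B: L³/(3EI) = 364.2/EI.
Compatibility at B: δ_0 − R_B·δ_{BB} = 0, so R_B = 3281/364.2 = 9.007 kN.
Moment equilibrium about A: M_A = Σ(load moments about A) − R_B·L = 239.2 − 9.007×10.3 = 146.4 kN·m.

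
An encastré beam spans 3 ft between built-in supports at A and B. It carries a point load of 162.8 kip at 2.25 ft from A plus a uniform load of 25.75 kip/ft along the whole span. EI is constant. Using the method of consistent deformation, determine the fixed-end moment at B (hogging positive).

Take the two fixed-end moments M_A, M_B as redundants; the released structure is the simple span AB.
Simple-span end rotations at A and B under the given loads:
  at A: point load 162.8 at a = 2.25: Pab(L + b)/(6LEI) = 57.23/EI
  at B: point load 162.8 at a = 2.25: Pab(L + a)/(6LEI) = 80.13/EI
  at A: UDL 25.75: wL³/(24EI) = 28.97/EI
  at B: UDL 25.75: wL³/(24EI) = 28.97/EI
  θ_A0 = 86.2/EI,  θ_B0 = 109.1/EI
Flexibility coefficients: a unit moment at one end gives L/(3EI) there and L/(6EI) at the far end, so f₁₁ = f₂₂ = 1/EI and f₁₂ = f₂₁ = 0.5/EI.
Compatibility — zero rotation at each built-in end:
  1 M_A + 0.5 M_B = 86.2
  0.5 M_A + 1 M_B = 109.1
Solving the pair gives M_A = 42.21 kip·ft and M_B = 87.99 kip·ft (hogging).

M_B = 87.99 kip·ft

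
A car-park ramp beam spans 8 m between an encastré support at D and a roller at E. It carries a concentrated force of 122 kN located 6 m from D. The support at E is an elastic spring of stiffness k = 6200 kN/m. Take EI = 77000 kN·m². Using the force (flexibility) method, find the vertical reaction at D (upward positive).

Release the roller at E. Primary structure: cantilever fixed at D.
Free-end deflection of the primary structure under the applied loading (downward +):
  point load 122 at a = 6: Pa²(3L − a)/(6EI) = 13176/EI
Tip deflection under a unit load at E: L³/(3EI) = 170.7/EI.
With EI = 77000 kN·m²: δ_0 = 0.17112 m and δ_{EE} = 0.002216 m/kN.
Compatibility — the spring shortens by R_E/k under the reaction it provides: δ_0 − R_E·δ_{EE} = R_E/k. With 1/k = 0.000161 m/kN, R_E = δ_0 / (δ_{EE} + 1/k) = 0.17112 / (0.002216 + 0.000161) = 71.97 kN.
Vertical equilibrium: R_D = ΣP − R_E = 122 − 71.97 = 50.03 kN.

R_D = 50.03 kN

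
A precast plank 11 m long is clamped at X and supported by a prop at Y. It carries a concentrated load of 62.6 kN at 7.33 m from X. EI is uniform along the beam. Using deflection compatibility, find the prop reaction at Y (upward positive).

R_Y = 32.43 kN

Take the reaction at Y as the redundant and release it; the primary structure is a cantilever fixed at X.
Primary-structure tip deflection at Y by superposition:
  point load 62.6 at a = 7.33: Pa²(3L − a)/(6EI) = 14390/EI
Flexibility coefficient — unit upward force at Y: δ_{YY} = L³/(3EI) = 443.7/EI.
The prop prevents deflection at Y: R_Y = δ_0/δ_{YY} = 14390/443.7 = 32.43 kN.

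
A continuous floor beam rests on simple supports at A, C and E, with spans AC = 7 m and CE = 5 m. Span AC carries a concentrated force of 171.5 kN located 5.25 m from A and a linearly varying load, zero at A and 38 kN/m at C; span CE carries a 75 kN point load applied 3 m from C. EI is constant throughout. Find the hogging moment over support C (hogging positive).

M_C = 213.6 kN·m

Release continuity at C by inserting a hinge; the redundant is the internal moment M_C. The primary structure is two simply-supported spans AC and CE.
Rotations at C on the released spans (each span's end-slope, ×1/EI):
  span AC: point load 171.5 at a = 5.25: Pab(L + a)/(6LEI) = 459.6/EI
  span AC: triangular load, peak 38: w₀L³/(45EI) = 289.6/EI
  span CE: point load 75 at a = 3: Pab(L + b)/(6LEI) = 105/EI
  relative rotation θ_0 = (749.2 + 105)/EI = 854.2/EI
A unit hogging moment at C produces rotation L₁/(3EI) + L₂/(3EI) = 4/EI.
Compatibility: M_C·(L₁+L₂)/(3EI) = θ_0, giving M_C = 213.6 kN·m (hogging).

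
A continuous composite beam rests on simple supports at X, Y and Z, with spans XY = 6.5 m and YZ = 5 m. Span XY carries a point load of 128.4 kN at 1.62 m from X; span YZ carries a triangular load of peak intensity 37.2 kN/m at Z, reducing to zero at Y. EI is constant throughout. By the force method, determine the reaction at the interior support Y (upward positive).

R_Y = 90.86 kN

Take M_Y as the redundant. Released structure: two simple spans XY and YZ with a hinge at Y.
Rotations at Y on the released spans (each span's end-slope, ×1/EI):
  span XY: point load 128.4 at a = 1.62: Pab(L + a)/(6LEI) = 211.3/EI
  span YZ: triangular load, peak 37.2: 7w₀L³/(360EI) = 90.42/EI
  relative rotation θ_0 = (211.3 + 90.42)/EI = 301.8/EI
A unit hogging moment at Y produces rotation L₁/(3EI) + L₂/(3EI) = 3.833/EI.
Slope continuity at Y: θ_0 = M_Y·3.833/EI, so M_Y = 301.8/3.833 = 78.72 kN·m (hogging).
Span XY, ΣM about X with M_Y applied at Y: R_Y^{XY}·6.5 = 208 + 78.72, so R_Y^{XY} = 44.11 kN and R_X = 128.4 − 44.11 = 84.29 kN.
Span YZ, ΣM about Z: R_Y^{YZ}·5 = 155 + 78.72, so R_Y^{YZ} = 46.74 kN and R_Z = 93 − 46.74 = 46.26 kN.
R_Y = 44.11 + 46.74 = 90.86 kN.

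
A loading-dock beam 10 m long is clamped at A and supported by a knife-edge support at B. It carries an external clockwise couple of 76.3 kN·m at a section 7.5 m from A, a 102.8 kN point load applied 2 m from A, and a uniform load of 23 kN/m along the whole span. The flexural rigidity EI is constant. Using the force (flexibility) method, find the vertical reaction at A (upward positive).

Remove the prop at B; the released (primary) structure is a cantilever built in at A.
Primary-structure tip deflection at B by superposition:
  clockwise couple 76.3 at a = 7.5: M₀a(2L − a)/(2EI) = 3577/EI
  point load 102.8 at a = 2: Pa²(3L − a)/(6EI) = 1919/EI
  UDL 23: wL⁴/(8EI) = 28750/EI
  δ_0 = 34245/EI
Tip deflection under a unit load at B: L³/(3EI) = 333.3/EI.
The prop prevents deflection at B: R_B = δ_0/δ_{BB} = 34245/333.3 = 102.7 kN.
Vertical equilibrium: R_A = ΣP − R_B = 332.8 − 102.7 = 230.1 kN.

R_A = 230.1 kN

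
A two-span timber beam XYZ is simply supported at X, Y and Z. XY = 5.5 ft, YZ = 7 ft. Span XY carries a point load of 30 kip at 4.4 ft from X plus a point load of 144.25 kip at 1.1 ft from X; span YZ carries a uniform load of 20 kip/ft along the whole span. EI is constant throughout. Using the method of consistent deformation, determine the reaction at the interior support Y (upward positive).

Insert a hinge at Y; M_Y is the redundant, and each span becomes simply supported.
Rotations at Y on the released spans (each span's end-slope, ×1/EI):
  span XY: point load 30 at a = 4.4: Pab(L + a)/(6LEI) = 43.56/EI
  span XY: point load 144.25 at a = 1.1: Pab(L + a)/(6LEI) = 139.6/EI
  span YZ: UDL 20: wL³/(24EI) = 285.8/EI
  relative rotation θ_0 = (183.2 + 285.8)/EI = 469/EI
A unit hogging moment at Y produces rotation L₁/(3EI) + L₂/(3EI) = 4.167/EI.
Compatibility: M_Y·(L₁+L₂)/(3EI) = θ_0, giving M_Y = 112.6 kip·ft (hogging).
Span XY, ΣM about X with M_Y applied at Y: R_Y^{XY}·5.5 = 290.7 + 112.6, so R_Y^{XY} = 73.32 kip and R_X = 174.2 − 73.32 = 100.9 kip.
Span YZ, ΣM about Z: R_Y^{YZ}·7 = 490 + 112.6, so R_Y^{YZ} = 86.08 kip and R_Z = 140 − 86.08 = 53.92 kip.
R_Y = 73.32 + 86.08 = 159.4 kip.

R_Y = 159.4 kip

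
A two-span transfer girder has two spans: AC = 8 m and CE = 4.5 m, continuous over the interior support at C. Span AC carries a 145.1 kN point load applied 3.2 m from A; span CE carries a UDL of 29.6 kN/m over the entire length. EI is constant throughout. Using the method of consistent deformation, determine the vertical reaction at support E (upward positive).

Release continuity at C by inserting a hinge; the redundant is the internal moment M_C. The primary structure is two simply-supported spans AC and CE.
Rotations at C on the released spans (each span's end-slope, ×1/EI):
  span AC: point load 145.1 at a = 3.2: Pab(L + a)/(6LEI) = 520/EI
  span CE: UDL 29.6: wL³/(24EI) = 112.4/EI
  relative rotation θ_0 = (520 + 112.4)/EI = 632.4/EI
A unit hogging moment at C produces rotation L₁/(3EI) + L₂/(3EI) = 4.167/EI.
Slope continuity at C: θ_0 = M_C·4.167/EI, so M_C = 632.4/4.167 = 151.8 kN·m (hogging).
Span CE, ΣM about E: R_C^{CE}·4.5 = 299.7 + 151.8, so R_C^{CE} = 100.3 kN and R_E = 133.2 − 100.3 = 32.87 kN.

R_E = 32.87 kN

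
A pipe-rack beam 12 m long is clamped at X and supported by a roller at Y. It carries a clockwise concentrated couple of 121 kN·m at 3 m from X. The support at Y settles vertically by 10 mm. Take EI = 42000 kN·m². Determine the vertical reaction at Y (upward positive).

R_Y = 5.888 kN

Remove the prop at Y; the released (primary) structure is a cantilever built in at X.
Free-end deflection of the primary structure under the applied loading (downward +):
  clockwise couple 121 at a = 3: M₀a(2L − a)/(2EI) = 3812/EI
Tip deflection under a unit load at Y: L³/(3EI) = 576/EI.
With EI = 42000 kN·m²: δ_0 = 0.09075 m and δ_{YY} = 0.013714 m/kN.
Compatibility — the beam at Y must follow the support down by 0.01 m: δ_0 − R_Y·δ_{YY} = 0.01, so R_Y = (0.09075 − 0.01)/0.013714 = 5.888 kN.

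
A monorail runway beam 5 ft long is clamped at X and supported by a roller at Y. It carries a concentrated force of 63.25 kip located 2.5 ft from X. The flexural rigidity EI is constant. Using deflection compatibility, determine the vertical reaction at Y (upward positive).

R_Y = 19.77 kip

Release the roller at Y. Primary structure: cantilever fixed at X.
Free-end deflection of the primary structure under the applied loading (downward +):
  point load 63.25 at a = 2.5: Pa²(3L − a)/(6EI) = 823.6/EI
Flexibility coefficient — unit upward force at Y: δ_{YY} = L³/(3EI) = 41.67/EI.
The prop prevents deflection at Y: R_Y = δ_0/δ_{YY} = 823.6/41.67 = 19.77 kip.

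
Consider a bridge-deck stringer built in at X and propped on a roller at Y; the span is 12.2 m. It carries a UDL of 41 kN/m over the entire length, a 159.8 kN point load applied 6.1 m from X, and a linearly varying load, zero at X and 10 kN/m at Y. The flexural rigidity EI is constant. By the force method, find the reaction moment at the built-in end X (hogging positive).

M_X = 1215 kN·m

Release the roller at Y. Primary structure: cantilever fixed at X.
Downward deflection at the released point Y due to the loads:
  UDL 41: wL⁴/(8EI) = 113536/EI
  point load 159.8 at a = 6.1: Pa²(3L − a)/(6EI) = 30226/EI
  triangular load, peak 10 at the free end: 11w₀L⁴/(120EI) = 20307/EI
  δ_0 = 164069/EI
Tip deflection under a unit load at Y: L³/(3EI) = 605.3/EI.
Compatibility at Y: δ_0 − R_Y·δ_{YY} = 0, so R_Y = 164069/605.3 = 271.1 kN.
Moment equilibrium about X: M_X = Σ(load moments about X) − R_Y·L = 4522 − 271.1×12.2 = 1215 kN·m.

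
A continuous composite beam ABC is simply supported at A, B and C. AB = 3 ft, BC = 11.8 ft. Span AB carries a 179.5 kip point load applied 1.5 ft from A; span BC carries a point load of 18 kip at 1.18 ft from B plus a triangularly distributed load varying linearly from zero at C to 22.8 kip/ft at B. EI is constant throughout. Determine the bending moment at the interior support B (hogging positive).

Insert a hinge at B; M_B is the redundant, and each span becomes simply supported.
End slopes at the hinge B, treating each span as simply supported:
  span AB: point load 179.5 at a = 1.5: Pab(L + a)/(6LEI) = 101/EI
  span BC: point load 18 at a = 1.18: Pab(L + b)/(6LEI) = 71.43/EI
  span BC: triangular load, peak 22.8: w₀L³/(45EI) = 832.5/EI
  relative rotation θ_0 = (101 + 903.9)/EI = 1005/EI
A unit hogging moment at B produces rotation L₁/(3EI) + L₂/(3EI) = 4.933/EI.
Slope continuity at B: θ_0 = M_B·4.933/EI, so M_B = 1005/4.933 = 203.7 kip·ft (hogging).

M_B = 203.7 kip·ft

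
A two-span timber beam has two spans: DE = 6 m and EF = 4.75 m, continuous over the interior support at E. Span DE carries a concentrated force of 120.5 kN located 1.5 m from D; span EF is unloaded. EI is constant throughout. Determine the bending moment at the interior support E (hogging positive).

M_E = 47.29 kN·m

Take M_E as the redundant. Released structure: two simple spans DE and EF with a hinge at E.
End slopes at the hinge E, treating each span as simply supported:
  span DE: point load 120.5 at a = 1.5: Pab(L + a)/(6LEI) = 169.5/EI
  relative rotation θ_0 = (169.5 + 0)/EI = 169.5/EI
A unit hogging moment at E produces rotation L₁/(3EI) + L₂/(3EI) = 3.583/EI.
Slope continuity at E: θ_0 = M_E·3.583/EI, so M_E = 169.5/3.583 = 47.29 kN·m (hogging).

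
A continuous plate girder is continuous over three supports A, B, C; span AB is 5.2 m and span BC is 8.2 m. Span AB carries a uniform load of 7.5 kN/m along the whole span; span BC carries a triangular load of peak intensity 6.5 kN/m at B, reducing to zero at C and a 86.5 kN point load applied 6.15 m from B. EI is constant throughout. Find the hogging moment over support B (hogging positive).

Release continuity at B by inserting a hinge; the redundant is the internal moment M_B. The primary structure is two simply-supported spans AB and BC.
Discontinuity in slope at B on the released structure — sum the simple-span end rotations:
  span AB: UDL 7.5: wL³/(24EI) = 43.94/EI
  span BC: triangular load, peak 6.5: w₀L³/(45EI) = 79.64/EI
  span BC: point load 86.5 at a = 6.15: Pab(L + b)/(6LEI) = 227.2/EI
  relative rotation θ_0 = (43.94 + 306.8)/EI = 350.8/EI
A unit hogging moment at B produces rotation L₁/(3EI) + L₂/(3EI) = 4.467/EI.
Compatibility: M_B·(L₁+L₂)/(3EI) = θ_0, giving M_B = 78.53 kN·m (hogging).

M_B = 78.53 kN·m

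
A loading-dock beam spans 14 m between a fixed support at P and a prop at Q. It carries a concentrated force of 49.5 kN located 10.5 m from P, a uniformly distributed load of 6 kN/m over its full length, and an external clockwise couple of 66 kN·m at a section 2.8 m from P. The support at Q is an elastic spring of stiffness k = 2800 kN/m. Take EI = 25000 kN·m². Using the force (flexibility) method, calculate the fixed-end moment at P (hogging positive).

Take the reaction at Q as the redundant and release it; the primary structure is a cantilever fixed at P.
Primary-structure tip deflection at Q by superposition:
  point load 49.5 at a = 10.5: Pa²(3L − a)/(6EI) = 28651/EI
  UDL 6: wL⁴/(8EI) = 28812/EI
  clockwise couple 66 at a = 2.8: M₀a(2L − a)/(2EI) = 2328/EI
  δ_0 = 59792/EI
Flexibility coefficient — unit upward force at Q: δ_{QQ} = L³/(3EI) = 914.7/EI.
With EI = 25000 kN·m²: δ_0 = 2.3917 m and δ_{QQ} = 0.036587 m/kN.
Compatibility — the spring shortens by R_Q/k under the reaction it provides: δ_0 − R_Q·δ_{QQ} = R_Q/k. With 1/k = 0.000357 m/kN, R_Q = δ_0 / (δ_{QQ} + 1/k) = 2.3917 / (0.036587 + 0.000357) = 64.74 kN.
Moment equilibrium about P: M_P = Σ(load moments about P) − R_Q·L = 1174 − 64.74×14 = 267.4 kN·m.

M_P = 267.4 kN·m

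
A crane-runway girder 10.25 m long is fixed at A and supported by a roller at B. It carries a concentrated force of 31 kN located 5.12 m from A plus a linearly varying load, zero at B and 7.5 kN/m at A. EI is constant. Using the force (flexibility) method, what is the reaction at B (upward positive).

Choose R_B as the redundant. The primary structure is the cantilever fixed at A.
Deflection at B on the released cantilever, summing each load's contribution:
  point load 31 at a = 5.12: Pa²(3L − a)/(6EI) = 3471/EI
  triangular load, peak 7.5 at the fixed end: w₀L⁴/(30EI) = 2760/EI
  δ_0 = 6231/EI
Tip deflection under a unit load at B: L³/(3EI) = 359/EI.
The prop prevents deflection at B: R_B = δ_0/δ_{BB} = 6231/359 = 17.36 kN.

R_B = 17.36 kN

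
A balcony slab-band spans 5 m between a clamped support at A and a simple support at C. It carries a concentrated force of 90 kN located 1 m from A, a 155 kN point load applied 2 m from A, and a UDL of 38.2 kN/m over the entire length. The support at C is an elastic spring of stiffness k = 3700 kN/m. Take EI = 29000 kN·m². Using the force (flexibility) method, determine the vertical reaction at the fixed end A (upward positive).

R_A = 344.3 kN

Take the reaction at C as the redundant and release it; the primary structure is a cantilever fixed at A.
Downward deflection at the released point C due to the loads:
  point load 90 at a = 1: Pa²(3L − a)/(6EI) = 210/EI
  point load 155 at a = 2: Pa²(3L − a)/(6EI) = 1343/EI
  UDL 38.2: wL⁴/(8EI) = 2984/EI
  δ_0 = 4538/EI
Flexibility coefficient — unit upward force at C: δ_{CC} = L³/(3EI) = 41.67/EI.
With EI = 29000 kN·m²: δ_0 = 0.15647 m and δ_{CC} = 0.001437 m/kN.
Compatibility — the spring shortens by R_C/k under the reaction it provides: δ_0 − R_C·δ_{CC} = R_C/k. With 1/k = 0.00027 m/kN, R_C = δ_0 / (δ_{CC} + 1/k) = 0.15647 / (0.001437 + 0.00027) = 91.66 kN.
Vertical equilibrium: R_A = ΣP − R_C = 436 − 91.66 = 344.3 kN.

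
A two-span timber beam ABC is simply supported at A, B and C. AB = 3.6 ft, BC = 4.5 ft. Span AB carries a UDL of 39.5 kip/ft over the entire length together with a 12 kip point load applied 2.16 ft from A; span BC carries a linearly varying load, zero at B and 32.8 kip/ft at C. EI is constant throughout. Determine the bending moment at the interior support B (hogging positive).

Release continuity at B by inserting a hinge; the redundant is the internal moment M_B. The primary structure is two simply-supported spans AB and BC.
Discontinuity in slope at B on the released structure — sum the simple-span end rotations:
  span AB: UDL 39.5: wL³/(24EI) = 76.79/EI
  span AB: point load 12 at a = 2.16: Pab(L + a)/(6LEI) = 9.953/EI
  span BC: triangular load, peak 32.8: 7w₀L³/(360EI) = 58.12/EI
  relative rotation θ_0 = (86.74 + 58.12)/EI = 144.9/EI
A unit hogging moment at B produces rotation L₁/(3EI) + L₂/(3EI) = 2.7/EI.
Slope continuity at B: θ_0 = M_B·2.7/EI, so M_B = 144.9/2.7 = 53.65 kip·ft (hogging).

M_B = 53.65 kip·ft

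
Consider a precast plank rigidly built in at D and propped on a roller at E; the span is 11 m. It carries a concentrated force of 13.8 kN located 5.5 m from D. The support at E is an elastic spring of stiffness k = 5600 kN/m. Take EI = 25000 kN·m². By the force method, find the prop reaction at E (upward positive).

Choose R_E as the redundant. The primary structure is the cantilever fixed at D.
Primary-structure tip deflection at E by superposition:
  point load 13.8 at a = 5.5: Pa²(3L − a)/(6EI) = 1913/EI
Flexibility coefficient — unit upward force at E: δ_{EE} = L³/(3EI) = 443.7/EI.
With EI = 25000 kN·m²: δ_0 = 0.076533 m and δ_{EE} = 0.017747 m/kN.
Compatibility — the spring shortens by R_E/k under the reaction it provides: δ_0 − R_E·δ_{EE} = R_E/k. With 1/k = 0.000179 m/kN, R_E = δ_0 / (δ_{EE} + 1/k) = 0.076533 / (0.017747 + 0.000179) = 4.27 kN.

R_E = 4.27 kN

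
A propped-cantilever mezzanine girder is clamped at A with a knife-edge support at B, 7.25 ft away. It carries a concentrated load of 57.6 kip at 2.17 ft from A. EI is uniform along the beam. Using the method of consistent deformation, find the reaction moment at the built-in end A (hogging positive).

Release the roller at B. Primary structure: cantilever fixed at A.
Downward deflection at the released point B due to the loads:
  point load 57.6 at a = 2.17: Pa²(3L − a)/(6EI) = 885.1/EI
Tip deflection under a unit load at B: L³/(3EI) = 127/EI.
The prop prevents deflection at B: R_B = δ_0/δ_{BB} = 885.1/127 = 6.968 kip.
Moment equilibrium about A: M_A = Σ(load moments about A) − R_B·L = 125 − 6.968×7.25 = 74.47 kip·ft.

M_A = 74.47 kip·ft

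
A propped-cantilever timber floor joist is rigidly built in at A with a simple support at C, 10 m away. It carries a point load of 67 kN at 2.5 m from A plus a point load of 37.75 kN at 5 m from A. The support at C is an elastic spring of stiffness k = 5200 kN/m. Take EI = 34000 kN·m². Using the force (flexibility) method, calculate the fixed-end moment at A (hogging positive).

M_A = 184.1 kN·m

Take the reaction at C as the redundant and release it; the primary structure is a cantilever fixed at A.
Downward deflection at the released point C due to the loads:
  point load 67 at a = 2.5: Pa²(3L − a)/(6EI) = 1919/EI
  point load 37.75 at a = 5: Pa²(3L − a)/(6EI) = 3932/EI
  δ_0 = 5852/EI
Flexibility coefficient — unit upward force at C: δ_{CC} = L³/(3EI) = 333.3/EI.
With EI = 34000 kN·m²: δ_0 = 0.1721 m and δ_{CC} = 0.009804 m/kN.
Compatibility — the spring shortens by R_C/k under the reaction it provides: δ_0 − R_C·δ_{CC} = R_C/k. With 1/k = 0.000192 m/kN, R_C = δ_0 / (δ_{CC} + 1/k) = 0.1721 / (0.009804 + 0.000192) = 17.22 kN.
Moment equilibrium about A: M_A = Σ(load moments about A) − R_C·L = 356.2 − 17.22×10 = 184.1 kN·m.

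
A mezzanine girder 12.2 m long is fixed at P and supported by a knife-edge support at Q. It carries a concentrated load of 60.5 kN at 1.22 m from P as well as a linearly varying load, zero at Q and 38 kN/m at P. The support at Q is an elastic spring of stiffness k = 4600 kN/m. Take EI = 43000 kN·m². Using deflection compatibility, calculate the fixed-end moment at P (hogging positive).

M_P = 448.9 kN·m

Choose R_Q as the redundant. The primary structure is the cantilever fixed at P.
Deflection at Q on the released cantilever, summing each load's contribution:
  point load 60.5 at a = 1.22: Pa²(3L − a)/(6EI) = 531/EI
  triangular load, peak 38 at the fixed end: w₀L⁴/(30EI) = 28061/EI
  δ_0 = 28592/EI
Tip deflection under a unit load at Q: L³/(3EI) = 605.3/EI.
With EI = 43000 kN·m²: δ_0 = 0.66493 m and δ_{QQ} = 0.014076 m/kN.
Compatibility — the spring shortens by R_Q/k under the reaction it provides: δ_0 − R_Q·δ_{QQ} = R_Q/k. With 1/k = 0.000217 m/kN, R_Q = δ_0 / (δ_{QQ} + 1/k) = 0.66493 / (0.014076 + 0.000217) = 46.52 kN.
Moment equilibrium about P: M_P = Σ(load moments about P) − R_Q·L = 1016 − 46.52×12.2 = 448.9 kN·m.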